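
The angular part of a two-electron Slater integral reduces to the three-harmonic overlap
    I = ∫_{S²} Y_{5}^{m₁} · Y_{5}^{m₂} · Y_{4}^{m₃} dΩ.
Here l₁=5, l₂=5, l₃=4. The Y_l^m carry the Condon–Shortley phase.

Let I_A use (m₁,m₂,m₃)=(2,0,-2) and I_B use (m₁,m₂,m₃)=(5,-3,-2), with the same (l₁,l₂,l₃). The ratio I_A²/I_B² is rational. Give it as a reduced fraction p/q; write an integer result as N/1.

Same 5,5,4: normalisation and zero-m 3j drop out of the ratio.
A: Δ: 6! 4! 4! / 15! → 1/3153150; sum: t=1:−1/11520 t=2:+1/1728 t=3:−1/3456 = 7/34560; 3j²(5 5 4; 2 0 -2) = Δ·Π!·Σ² = 7/858  (sign +1)
B: Δ: 6! 4! 4! / 15! → 1/3153150; sum: t=0:+1/69120 = 1/69120; 3j²(5 5 4; 5 -3 -2) = Δ·Π!·Σ² = 4/143  (sign +1)
I_A²/I_B² = (7/858)/(4/143) = 7/24

7/24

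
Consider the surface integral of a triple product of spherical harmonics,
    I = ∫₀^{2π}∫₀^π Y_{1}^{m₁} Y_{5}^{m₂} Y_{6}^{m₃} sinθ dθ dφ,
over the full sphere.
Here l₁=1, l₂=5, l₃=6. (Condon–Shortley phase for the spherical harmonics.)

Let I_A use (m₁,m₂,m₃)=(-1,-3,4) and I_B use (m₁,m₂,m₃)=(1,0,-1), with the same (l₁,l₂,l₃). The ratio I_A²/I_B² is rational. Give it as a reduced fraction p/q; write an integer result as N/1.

Shared (l₁,l₂,l₃)=(1,5,6): N and (l;000)² cancel in I_A²/I_B².
A: Δ = 0!·2!·10!/13! = 1/858; Racah Σ t=0..0: t=0:+1/161280 = 1/161280; ⇒ 3j(1 5 6; -1 -3 4)² = 15/286, sgn +1
B: Δ = 0!·2!·10!/13! = 1/858; Racah Σ t=0..0: t=0:+1/28800 = 1/28800; ⇒ 3j(1 5 6; 1 0 -1)² = 7/286, sgn -1
I_A²/I_B² = (15/286)/(7/286) = 15/7

15/7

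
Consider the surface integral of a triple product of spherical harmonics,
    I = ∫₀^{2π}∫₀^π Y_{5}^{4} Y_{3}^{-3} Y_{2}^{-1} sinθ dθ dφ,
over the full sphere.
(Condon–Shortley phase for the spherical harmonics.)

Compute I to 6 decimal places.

0.219610

Rules hold: Σm=0, L=10 even, 2≤2≤8.
N = 11·7·5 = 385
Δ = 6!·4!·0!/11! = 1/2310
Racah Σ t=3..3: t=3:−1/144 = -1/144
⇒ 3j(5 3 2; 0 0 0)² = 10/231, sgn -1
Racah Σ t=0..0: t=0:+1/4320 = 1/4320
⇒ 3j(5 3 2; 4 -3 -1)² = 2/55, sgn -1
4πI² = N·(3j₀)²·(3jₘ)² = 20/33
I = +1·√(0.606061/4π) = 0.21961050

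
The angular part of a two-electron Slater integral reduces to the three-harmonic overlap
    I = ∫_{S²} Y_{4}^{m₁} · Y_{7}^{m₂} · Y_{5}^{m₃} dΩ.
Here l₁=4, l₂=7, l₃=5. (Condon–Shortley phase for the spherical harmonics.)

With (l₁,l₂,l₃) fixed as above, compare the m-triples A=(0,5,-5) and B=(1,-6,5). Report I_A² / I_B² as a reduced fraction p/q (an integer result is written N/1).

10/13

Same 4,7,5: normalisation and zero-m 3j drop out of the ratio.
A: Δ: 6! 2! 8! / 17! → 1/6126120; sum: t=4:+1/3870720 = 1/3870720; 3j²(4 7 5; 0 5 -5) = Δ·Π!·Σ² = 135/6188  (sign +1)
B: Δ: 6! 2! 8! / 17! → 1/6126120; sum: t=1:−1/9676800 = -1/9676800; 3j²(4 7 5; 1 -6 5) = Δ·Π!·Σ² = 27/952  (sign -1)
I_A²/I_B² = (135/6188)/(27/952) = 10/13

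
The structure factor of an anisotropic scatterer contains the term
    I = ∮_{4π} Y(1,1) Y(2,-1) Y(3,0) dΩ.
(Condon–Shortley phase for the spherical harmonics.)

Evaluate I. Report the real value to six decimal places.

m-sum 0 ✓  L=6 even ✓  1≤3≤3 ✓
Π(2lᵢ+1) = 3×5×7 = 105
triangle coeff Δ(1,2,3) = 1/105
Σ_t [0,0]: t=0:+1/4 = 1/4
(3j)²=3/35 [(1 2 3; 0 0 0)], sign=-1
Σ_t [0,0]: t=0:+1/12 = 1/12
(3j)²=1/35 [(1 2 3; 1 -1 0)], sign=-1
⇒ 4πI² = 9/35
I = (+1)√(9/35/(4π)) = 0.14304817

0.143048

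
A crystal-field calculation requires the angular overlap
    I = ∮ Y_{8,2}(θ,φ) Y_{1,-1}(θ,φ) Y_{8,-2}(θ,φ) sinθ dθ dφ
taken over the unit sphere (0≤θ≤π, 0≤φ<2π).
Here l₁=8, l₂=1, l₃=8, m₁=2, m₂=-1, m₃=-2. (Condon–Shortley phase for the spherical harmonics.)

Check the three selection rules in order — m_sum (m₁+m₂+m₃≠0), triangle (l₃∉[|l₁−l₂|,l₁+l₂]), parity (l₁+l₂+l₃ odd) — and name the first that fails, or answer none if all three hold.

m_sum

m₁+m₂+m₃ = 2 − 1 − 2 = -1  ✗
triangle: |8−1|=7 ≤ l₃=8 ≤ 8+1=9
parity: l₁+l₂+l₃ = 17 is odd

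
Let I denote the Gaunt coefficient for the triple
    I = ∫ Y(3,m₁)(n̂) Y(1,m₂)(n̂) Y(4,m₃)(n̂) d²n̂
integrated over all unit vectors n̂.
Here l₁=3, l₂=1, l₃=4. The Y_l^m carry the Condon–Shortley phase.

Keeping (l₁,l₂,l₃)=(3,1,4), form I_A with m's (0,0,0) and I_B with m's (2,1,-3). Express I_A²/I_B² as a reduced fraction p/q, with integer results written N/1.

Same 3,1,4: normalisation and zero-m 3j drop out of the ratio.
A: Δ: 0! 6! 2! / 9! → 1/252; sum: t=0:+1/36 = 1/36; 3j²(3 1 4; 0 0 0) = Δ·Π!·Σ² = 4/63  (sign +1)
B: Δ: 0! 6! 2! / 9! → 1/252; sum: t=0:+1/240 = 1/240; 3j²(3 1 4; 2 1 -3) = Δ·Π!·Σ² = 1/12  (sign -1)
I_A²/I_B² = (4/63)/(1/12) = 16/21

16/21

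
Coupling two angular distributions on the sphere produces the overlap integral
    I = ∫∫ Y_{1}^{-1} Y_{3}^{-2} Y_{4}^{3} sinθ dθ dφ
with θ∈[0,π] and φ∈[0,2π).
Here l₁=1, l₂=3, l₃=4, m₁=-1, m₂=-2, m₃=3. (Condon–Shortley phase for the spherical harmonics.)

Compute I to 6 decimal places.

m-sum 0 ✓  L=8 even ✓  2≤4≤4 ✓
Π(2lᵢ+1) = 3×7×9 = 189
triangle coeff Δ(1,3,4) = 1/252
Σ_t [0,0]: t=0:+1/36 = 1/36
(3j)²=4/63 [(1 3 4; 0 0 0)], sign=+1
Σ_t [0,0]: t=0:+1/240 = 1/240
(3j)²=1/12 [(1 3 4; -1 -2 3)], sign=-1
⇒ 4πI² = 1/1
I = (-1)√(1/1/(4π)) = -0.28209479

-0.282095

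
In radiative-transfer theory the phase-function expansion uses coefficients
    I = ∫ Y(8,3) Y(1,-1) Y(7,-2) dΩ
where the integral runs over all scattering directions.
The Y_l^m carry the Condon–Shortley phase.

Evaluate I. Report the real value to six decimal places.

m-sum 0 ✓  L=16 even ✓  7≤7≤9 ✓
Π(2lᵢ+1) = 17×3×15 = 765
triangle coeff Δ(8,1,7) = 1/2040
Σ_t [1,1]: t=1:−1/25401600 = -1/25401600
(3j)²=8/255 [(8 1 7; 0 0 0)], sign=+1
Σ_t [0,0]: t=0:+1/87091200 = 1/87091200
(3j)²=11/408 [(8 1 7; 3 -1 -2)], sign=-1
⇒ 4πI² = 11/17
I = (-1)√(11/17/(4π)) = -0.22691696

-0.226917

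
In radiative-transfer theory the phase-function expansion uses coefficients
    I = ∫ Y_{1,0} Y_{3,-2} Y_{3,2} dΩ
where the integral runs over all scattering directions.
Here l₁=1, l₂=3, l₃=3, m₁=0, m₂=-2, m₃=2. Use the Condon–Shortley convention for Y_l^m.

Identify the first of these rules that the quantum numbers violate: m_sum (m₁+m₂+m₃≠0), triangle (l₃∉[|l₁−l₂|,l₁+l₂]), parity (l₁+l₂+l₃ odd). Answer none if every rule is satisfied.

parity

azimuthal sum: 0 − 2 + 2 = 0  ✓
2 ≤ 3 ≤ 4 (triangle on l)  ✓
L = 1 + 3 + 3 = 7 (odd)  ✗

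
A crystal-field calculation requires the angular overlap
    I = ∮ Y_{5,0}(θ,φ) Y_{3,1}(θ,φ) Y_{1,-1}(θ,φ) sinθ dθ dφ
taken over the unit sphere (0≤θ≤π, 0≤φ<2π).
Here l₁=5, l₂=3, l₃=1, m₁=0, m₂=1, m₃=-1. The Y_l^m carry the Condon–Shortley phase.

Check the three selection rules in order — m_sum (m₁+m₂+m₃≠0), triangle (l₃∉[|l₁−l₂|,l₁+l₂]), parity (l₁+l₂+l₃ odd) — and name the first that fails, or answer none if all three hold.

azimuthal sum: 0 + 1 − 1 = 0  ✓
2 ≤ 1 ≤ 8 (triangle on l)  ✗
L = 5 + 3 + 1 = 9 (odd)

triangle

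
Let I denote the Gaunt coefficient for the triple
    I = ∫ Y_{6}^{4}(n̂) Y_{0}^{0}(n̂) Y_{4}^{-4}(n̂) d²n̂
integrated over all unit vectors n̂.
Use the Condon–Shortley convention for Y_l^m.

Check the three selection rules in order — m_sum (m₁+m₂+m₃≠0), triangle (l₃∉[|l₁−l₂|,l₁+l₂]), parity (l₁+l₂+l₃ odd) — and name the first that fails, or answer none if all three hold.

Σmᵢ = 0  ✓
l₃∈[|l₁−l₂|,l₁+l₂]=[6,6], have l₃=4  ✗
Σlᵢ = 10 ⇒ even

triangle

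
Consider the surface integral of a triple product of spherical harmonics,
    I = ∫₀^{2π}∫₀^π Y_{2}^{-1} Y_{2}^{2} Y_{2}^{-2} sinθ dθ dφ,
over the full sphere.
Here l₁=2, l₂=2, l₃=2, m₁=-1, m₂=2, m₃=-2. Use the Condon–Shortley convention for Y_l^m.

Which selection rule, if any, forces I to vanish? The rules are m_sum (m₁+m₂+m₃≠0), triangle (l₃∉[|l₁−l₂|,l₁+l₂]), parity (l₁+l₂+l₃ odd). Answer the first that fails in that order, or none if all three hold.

m_sum

azimuthal sum: -1 + 2 − 2 = -1  ✗
0 ≤ 2 ≤ 4 (triangle on l)
L = 2 + 2 + 2 = 6 (even)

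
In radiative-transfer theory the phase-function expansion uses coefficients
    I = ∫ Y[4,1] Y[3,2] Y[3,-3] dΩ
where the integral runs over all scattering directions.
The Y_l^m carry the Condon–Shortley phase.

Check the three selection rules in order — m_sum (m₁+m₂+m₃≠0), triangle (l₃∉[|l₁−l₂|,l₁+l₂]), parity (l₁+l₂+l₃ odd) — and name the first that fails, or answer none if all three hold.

m₁+m₂+m₃ = 1 + 2 − 3 = 0  ✓
triangle: |4−3|=1 ≤ l₃=3 ≤ 4+3=7  ✓
parity: l₁+l₂+l₃ = 10 is even  ✓

none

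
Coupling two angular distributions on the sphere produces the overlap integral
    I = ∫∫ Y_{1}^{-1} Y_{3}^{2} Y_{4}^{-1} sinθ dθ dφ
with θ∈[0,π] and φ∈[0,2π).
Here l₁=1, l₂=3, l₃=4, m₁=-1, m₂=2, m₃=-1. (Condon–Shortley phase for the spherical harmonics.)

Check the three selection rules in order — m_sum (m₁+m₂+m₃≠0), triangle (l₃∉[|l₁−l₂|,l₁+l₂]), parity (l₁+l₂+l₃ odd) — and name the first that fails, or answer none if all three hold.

azimuthal sum: -1 + 2 − 1 = 0  ✓
2 ≤ 4 ≤ 4 (triangle on l)  ✓
L = 1 + 3 + 4 = 8 (even)  ✓

none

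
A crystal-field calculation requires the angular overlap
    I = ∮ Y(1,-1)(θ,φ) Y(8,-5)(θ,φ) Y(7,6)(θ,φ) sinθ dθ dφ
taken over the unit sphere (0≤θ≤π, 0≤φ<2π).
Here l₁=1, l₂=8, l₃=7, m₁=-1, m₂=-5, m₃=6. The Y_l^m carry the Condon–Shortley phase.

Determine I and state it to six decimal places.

Checks pass: Σm=0; 16 even; l₃=7∈[7,9].
(2·1+1)(2·8+1)(2·7+1) = 765
Δ: 2! 0! 14! / 17! → 1/2040
sum: t=1:−1/25401600 = -1/25401600
3j²(1 8 7; 0 0 0) = Δ·Π!·Σ² = 8/255  (sign +1)
sum: t=2:+1/12454041600 = 1/12454041600
3j²(1 8 7; -1 -5 6) = Δ·Π!·Σ² = 1/680  (sign -1)
combine: 4πI² = 765·8/255·1/680 = 3/85
take √, sign -1: I = -0.05299638

-0.052996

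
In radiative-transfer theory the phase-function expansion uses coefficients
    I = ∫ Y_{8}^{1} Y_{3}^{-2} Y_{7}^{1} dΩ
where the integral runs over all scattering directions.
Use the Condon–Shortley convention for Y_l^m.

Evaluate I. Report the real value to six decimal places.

m-sum 0 ✓  L=18 even ✓  5≤7≤11 ✓
Π(2lᵢ+1) = 17×7×15 = 1785
triangle coeff Δ(8,3,7) = 1/5290740
Σ_t [1,3]: t=1:−1/7257600 t=2:+1/2073600 t=3:−1/7257600 = 1/4838400
(3j)²=252/20995 [(8 3 7; 0 0 0)], sign=-1
Σ_t [0,1]: t=0:+1/14515200 t=1:−1/6220800 = -1/10886400
(3j)²=128/12597 [(8 3 7; 1 -2 1)], sign=-1
⇒ 4πI² = 225792/1037153
I = (+1)√(225792/1037153/(4π)) = 0.13162183

0.131622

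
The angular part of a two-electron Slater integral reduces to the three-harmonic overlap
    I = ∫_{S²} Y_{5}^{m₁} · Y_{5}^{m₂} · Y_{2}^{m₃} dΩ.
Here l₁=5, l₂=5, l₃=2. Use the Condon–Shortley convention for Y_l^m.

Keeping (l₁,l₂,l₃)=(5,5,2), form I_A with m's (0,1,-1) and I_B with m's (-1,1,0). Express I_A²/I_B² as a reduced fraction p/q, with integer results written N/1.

5/81

Shared (l₁,l₂,l₃)=(5,5,2): N and (l;000)² cancel in I_A²/I_B².
A: Δ = 8!·2!·2!/13! = 1/38610; Racah Σ t=4..5: t=4:+1/1152 t=5:−1/1440 = 1/5760; ⇒ 3j(5 5 2; 0 1 -1)² = 1/858, sgn -1
B: Δ = 8!·2!·2!/13! = 1/38610; Racah Σ t=4..6: t=4:+1/2304 t=5:−1/720 t=6:+1/5760 = -1/1280; ⇒ 3j(5 5 2; -1 1 0)² = 27/1430, sgn -1
I_A²/I_B² = (1/858)/(27/1430) = 5/81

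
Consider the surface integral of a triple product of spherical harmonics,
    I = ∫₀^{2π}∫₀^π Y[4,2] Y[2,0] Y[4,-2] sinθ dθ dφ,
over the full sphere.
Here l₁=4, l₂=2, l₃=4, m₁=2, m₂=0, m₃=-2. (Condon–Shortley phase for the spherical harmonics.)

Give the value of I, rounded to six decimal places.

0.065536

Checks pass: Σm=0; 10 even; l₃=4∈[2,6].
(2·4+1)(2·2+1)(2·4+1) = 405
Δ: 2! 6! 2! / 11! → 1/13860
sum: t=0:+1/192 t=1:−1/36 t=2:+1/192 = -5/288
3j²(4 2 4; 0 0 0) = Δ·Π!·Σ² = 20/693  (sign -1)
sum: t=0:+1/192 t=1:−1/120 t=2:+1/2880 = -1/360
3j²(4 2 4; 2 0 -2) = Δ·Π!·Σ² = 16/3465  (sign -1)
combine: 4πI² = 405·20/693·16/3465 = 320/5929
take √, sign +1: I = 0.06553591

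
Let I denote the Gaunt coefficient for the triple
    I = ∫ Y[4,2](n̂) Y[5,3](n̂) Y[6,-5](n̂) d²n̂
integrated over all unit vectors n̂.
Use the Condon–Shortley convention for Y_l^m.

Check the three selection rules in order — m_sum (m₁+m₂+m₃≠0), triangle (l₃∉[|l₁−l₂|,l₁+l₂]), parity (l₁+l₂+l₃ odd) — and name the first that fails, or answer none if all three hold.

parity

azimuthal sum: 2 + 3 − 5 = 0  ✓
1 ≤ 6 ≤ 9 (triangle on l)  ✓
L = 4 + 5 + 6 = 15 (odd)  ✗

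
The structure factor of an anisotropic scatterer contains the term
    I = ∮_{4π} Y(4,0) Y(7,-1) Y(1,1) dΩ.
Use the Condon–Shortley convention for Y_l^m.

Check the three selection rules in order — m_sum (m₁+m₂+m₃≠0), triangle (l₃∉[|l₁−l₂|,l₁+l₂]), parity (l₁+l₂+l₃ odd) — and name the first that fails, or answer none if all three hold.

m₁+m₂+m₃ = 0 − 1 + 1 = 0  ✓
triangle: |4−7|=3 ≤ l₃=1 ≤ 4+7=11  ✗
parity: l₁+l₂+l₃ = 12 is even

triangle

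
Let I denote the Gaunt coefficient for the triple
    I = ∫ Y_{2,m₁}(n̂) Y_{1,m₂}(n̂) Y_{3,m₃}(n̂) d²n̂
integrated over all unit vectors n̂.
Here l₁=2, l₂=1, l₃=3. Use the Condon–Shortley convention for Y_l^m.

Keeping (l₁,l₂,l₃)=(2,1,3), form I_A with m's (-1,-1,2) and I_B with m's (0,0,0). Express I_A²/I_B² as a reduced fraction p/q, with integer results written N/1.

10/9

l's match ⇒ only the (l;m) 3-j factors differ between A and B.
A: triangle coeff Δ(2,1,3) = 1/105; Σ_t [0,0]: t=0:+1/12 = 1/12; (3j)²=2/21 [(2 1 3; -1 -1 2)], sign=-1
B: triangle coeff Δ(2,1,3) = 1/105; Σ_t [0,0]: t=0:+1/4 = 1/4; (3j)²=3/35 [(2 1 3; 0 0 0)], sign=-1
I_A²/I_B² = (2/21)/(3/35) = 10/9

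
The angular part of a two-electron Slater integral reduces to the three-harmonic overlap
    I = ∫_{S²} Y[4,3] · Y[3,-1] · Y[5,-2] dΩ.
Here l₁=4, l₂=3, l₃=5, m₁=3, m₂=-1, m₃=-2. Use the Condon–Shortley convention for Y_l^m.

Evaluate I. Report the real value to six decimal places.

Rules hold: Σm=0, L=12 even, 1≤5≤7.
N = 9·7·11 = 693
Δ = 2!·6!·4!/13! = 1/180180
Racah Σ t=0..2: t=0:+1/576 t=1:−1/144 t=2:+1/576 = -1/288
⇒ 3j(4 3 5; 0 0 0)² = 20/1001, sgn +1
Racah Σ t=0..1: t=0:+1/960 t=1:−1/4320 = 7/8640
⇒ 3j(4 3 5; 3 -1 -2)² = 343/12870, sgn -1
4πI² = N·(3j₀)²·(3jₘ)² = 686/1859
I = -1·√(0.369016/4π) = -0.17136315

-0.171363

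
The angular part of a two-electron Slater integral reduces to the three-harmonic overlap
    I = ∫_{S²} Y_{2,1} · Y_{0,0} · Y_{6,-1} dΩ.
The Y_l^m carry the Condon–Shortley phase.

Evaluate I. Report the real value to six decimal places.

|2−0|≤6≤2+0 violated ⇒ I = 0

0.000000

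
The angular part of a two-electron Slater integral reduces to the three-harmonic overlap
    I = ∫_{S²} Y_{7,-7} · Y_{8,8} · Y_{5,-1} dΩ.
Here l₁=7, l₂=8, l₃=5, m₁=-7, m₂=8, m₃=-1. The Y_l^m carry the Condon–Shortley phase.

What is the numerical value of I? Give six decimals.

0.130829

Rules hold: Σm=0, L=20 even, 1≤5≤15.
N = 15·17·11 = 2805
Δ = 10!·4!·6!/21! = 1/814773960
Racah Σ t=3..7: t=3:−1/87091200 t=4:+1/4976640 t=5:−1/2073600 t=6:+1/4976640 t=7:−1/87091200 = -1/9676800
⇒ 3j(7 8 5; 0 0 0)² = 360/46189, sgn +1
Racah Σ t=10..10: t=10:+1/62705664000 = 1/62705664000
⇒ 3j(7 8 5; -7 8 -1)² = 143/14535, sgn +1
4πI² = N·(3j₀)²·(3jₘ)² = 1320/6137
I = +1·√(0.215089/4π) = 0.13082898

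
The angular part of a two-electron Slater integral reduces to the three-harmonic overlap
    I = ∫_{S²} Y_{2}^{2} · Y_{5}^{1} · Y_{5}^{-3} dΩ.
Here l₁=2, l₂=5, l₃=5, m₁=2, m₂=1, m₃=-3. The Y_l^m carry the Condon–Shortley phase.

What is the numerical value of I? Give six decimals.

m-sum 0 ✓  L=12 even ✓  3≤5≤7 ✓
Π(2lᵢ+1) = 5×11×11 = 605
triangle coeff Δ(2,5,5) = 1/38610
Σ_t [0,2]: t=0:+1/2880 t=1:−1/576 t=2:+1/2880 = -1/960
(3j)²=10/429 [(2 5 5; 0 0 0)], sign=+1
Σ_t [0,0]: t=0:+1/5760 = 1/5760
(3j)²=56/2145 [(2 5 5; 2 1 -3)], sign=+1
⇒ 4πI² = 560/1521
I = (+1)√(560/1521/(4π)) = 0.17116875

0.171169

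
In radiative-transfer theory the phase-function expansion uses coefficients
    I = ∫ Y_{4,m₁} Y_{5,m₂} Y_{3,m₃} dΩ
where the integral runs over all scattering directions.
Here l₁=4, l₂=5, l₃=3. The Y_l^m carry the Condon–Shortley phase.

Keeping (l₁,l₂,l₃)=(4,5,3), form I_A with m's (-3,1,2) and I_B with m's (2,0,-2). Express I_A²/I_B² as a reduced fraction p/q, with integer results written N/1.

847/960

Same 4,5,3: normalisation and zero-m 3j drop out of the ratio.
A: Δ: 6! 2! 4! / 13! → 1/180180; sum: t=5:−1/1440 t=6:+1/17280 = -11/17280; 3j²(4 5 3; -3 1 2) = Δ·Π!·Σ² = 11/468  (sign +1)
B: Δ: 6! 2! 4! / 13! → 1/180180; sum: t=1:−1/2880 t=2:+1/576 = 1/720; 3j²(4 5 3; 2 0 -2) = Δ·Π!·Σ² = 80/3003  (sign -1)
I_A²/I_B² = (11/468)/(80/3003) = 847/960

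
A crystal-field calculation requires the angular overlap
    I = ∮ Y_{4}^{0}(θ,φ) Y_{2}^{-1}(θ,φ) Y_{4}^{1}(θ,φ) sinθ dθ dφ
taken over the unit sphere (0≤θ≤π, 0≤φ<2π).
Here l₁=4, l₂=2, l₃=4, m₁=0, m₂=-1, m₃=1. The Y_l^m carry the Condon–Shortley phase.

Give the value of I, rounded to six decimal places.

Rules hold: Σm=0, L=10 even, 2≤4≤6.
N = 9·5·9 = 405
Δ = 2!·6!·2!/11! = 1/13860
Racah Σ t=0..2: t=0:+1/192 t=1:−1/36 t=2:+1/192 = -5/288
⇒ 3j(4 2 4; 0 0 0)² = 20/693, sgn -1
Racah Σ t=0..1: t=0:+1/96 t=1:−1/72 = -1/288
⇒ 3j(4 2 4; 0 -1 1)² = 1/462, sgn +1
4πI² = N·(3j₀)²·(3jₘ)² = 150/5929
I = -1·√(0.0252994/4π) = -0.04486937

-0.044869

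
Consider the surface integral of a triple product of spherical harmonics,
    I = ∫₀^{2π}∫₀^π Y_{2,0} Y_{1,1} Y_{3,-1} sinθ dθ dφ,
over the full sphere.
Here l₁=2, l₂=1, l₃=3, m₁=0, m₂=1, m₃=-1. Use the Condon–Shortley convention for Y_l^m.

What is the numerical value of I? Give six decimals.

Checks pass: Σm=0; 6 even; l₃=3∈[1,3].
(2·2+1)(2·1+1)(2·3+1) = 105
Δ: 0! 4! 2! / 7! → 1/105
sum: t=0:+1/4 = 1/4
3j²(2 1 3; 0 0 0) = Δ·Π!·Σ² = 3/35  (sign -1)
sum: t=0:+1/8 = 1/8
3j²(2 1 3; 0 1 -1) = Δ·Π!·Σ² = 2/35  (sign +1)
combine: 4πI² = 105·3/35·2/35 = 18/35
take √, sign -1: I = -0.20230066

-0.202301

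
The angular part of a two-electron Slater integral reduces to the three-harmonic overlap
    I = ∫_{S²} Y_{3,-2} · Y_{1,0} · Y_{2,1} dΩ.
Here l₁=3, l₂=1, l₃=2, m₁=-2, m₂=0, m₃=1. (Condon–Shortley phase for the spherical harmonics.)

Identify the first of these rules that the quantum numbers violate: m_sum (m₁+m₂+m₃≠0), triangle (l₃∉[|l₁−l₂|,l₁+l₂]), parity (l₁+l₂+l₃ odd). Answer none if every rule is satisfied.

Σmᵢ = -1  ✗
l₃∈[|l₁−l₂|,l₁+l₂]=[2,4], have l₃=2
Σlᵢ = 6 ⇒ even

m_sum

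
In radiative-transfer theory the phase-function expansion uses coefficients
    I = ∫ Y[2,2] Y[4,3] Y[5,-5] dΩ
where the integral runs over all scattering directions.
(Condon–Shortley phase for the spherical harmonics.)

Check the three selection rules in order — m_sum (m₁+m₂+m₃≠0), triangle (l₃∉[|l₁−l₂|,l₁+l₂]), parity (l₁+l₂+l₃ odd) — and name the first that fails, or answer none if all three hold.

Σmᵢ = 0  ✓
l₃∈[|l₁−l₂|,l₁+l₂]=[2,6], have l₃=5  ✓
Σlᵢ = 11 ⇒ odd  ✗

parity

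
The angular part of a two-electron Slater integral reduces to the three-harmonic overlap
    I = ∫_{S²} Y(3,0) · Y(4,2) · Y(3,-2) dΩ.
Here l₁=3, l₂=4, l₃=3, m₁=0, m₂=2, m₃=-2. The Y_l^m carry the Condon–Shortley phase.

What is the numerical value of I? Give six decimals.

-0.044418

Rules hold: Σm=0, L=10 even, 1≤3≤7.
N = 7·9·7 = 441
Δ = 4!·2!·4!/11! = 1/34650
Racah Σ t=1..3: t=1:−1/72 t=2:+1/16 t=3:−1/72 = 5/144
⇒ 3j(3 4 3; 0 0 0)² = 2/77, sgn -1
Racah Σ t=2..3: t=2:+1/96 t=3:−1/72 = -1/288
⇒ 3j(3 4 3; 0 2 -2)² = 1/462, sgn +1
4πI² = N·(3j₀)²·(3jₘ)² = 3/121
I = -1·√(0.0247934/4π) = -0.04441841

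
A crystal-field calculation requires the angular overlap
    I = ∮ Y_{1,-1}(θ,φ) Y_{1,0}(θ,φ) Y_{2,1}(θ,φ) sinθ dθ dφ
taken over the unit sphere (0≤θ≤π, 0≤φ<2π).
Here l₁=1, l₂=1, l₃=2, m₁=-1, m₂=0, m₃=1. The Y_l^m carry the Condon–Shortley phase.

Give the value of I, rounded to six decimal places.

-0.218510

m-sum 0 ✓  L=4 even ✓  0≤2≤2 ✓
Π(2lᵢ+1) = 3×3×5 = 45
triangle coeff Δ(1,1,2) = 1/30
Σ_t [0,0]: t=0:+1/1 = 1/1
(3j)²=2/15 [(1 1 2; 0 0 0)], sign=+1
Σ_t [0,0]: t=0:+1/2 = 1/2
(3j)²=1/10 [(1 1 2; -1 0 1)], sign=-1
⇒ 4πI² = 3/5
I = (-1)√(3/5/(4π)) = -0.21850969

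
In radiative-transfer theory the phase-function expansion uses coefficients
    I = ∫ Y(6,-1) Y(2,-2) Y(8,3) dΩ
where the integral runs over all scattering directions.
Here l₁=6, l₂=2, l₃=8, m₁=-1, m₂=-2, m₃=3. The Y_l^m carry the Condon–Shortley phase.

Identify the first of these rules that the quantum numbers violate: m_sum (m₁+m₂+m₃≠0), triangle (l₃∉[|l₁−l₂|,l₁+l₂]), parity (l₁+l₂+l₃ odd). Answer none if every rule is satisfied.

none

Σmᵢ = 0  ✓
l₃∈[|l₁−l₂|,l₁+l₂]=[4,8], have l₃=8  ✓
Σlᵢ = 16 ⇒ even  ✓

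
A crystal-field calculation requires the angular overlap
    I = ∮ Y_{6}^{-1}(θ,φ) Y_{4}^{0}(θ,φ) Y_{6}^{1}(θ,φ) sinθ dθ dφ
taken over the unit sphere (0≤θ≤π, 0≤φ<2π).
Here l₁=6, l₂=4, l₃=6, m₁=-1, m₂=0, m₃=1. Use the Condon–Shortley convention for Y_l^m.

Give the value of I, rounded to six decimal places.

-0.096546

Checks pass: Σm=0; 16 even; l₃=6∈[2,10].
(2·6+1)(2·4+1)(2·6+1) = 1521
Δ: 4! 8! 4! / 17! → 1/15315300
sum: t=0:+1/829440 t=1:−1/25920 t=2:+1/9216 t=3:−1/25920 t=4:+1/829440 = 7/207360
3j²(6 4 6; 0 0 0) = Δ·Π!·Σ² = 28/2431  (sign +1)
sum: t=0:+1/2903040 t=1:−1/51840 t=2:+1/11520 t=3:−1/20736 t=4:+1/414720 = 1/45360
3j²(6 4 6; -1 0 1) = Δ·Π!·Σ² = 1024/153153  (sign -1)
combine: 4πI² = 1521·28/2431·1024/153153 = 4096/34969
take √, sign -1: I = -0.09654581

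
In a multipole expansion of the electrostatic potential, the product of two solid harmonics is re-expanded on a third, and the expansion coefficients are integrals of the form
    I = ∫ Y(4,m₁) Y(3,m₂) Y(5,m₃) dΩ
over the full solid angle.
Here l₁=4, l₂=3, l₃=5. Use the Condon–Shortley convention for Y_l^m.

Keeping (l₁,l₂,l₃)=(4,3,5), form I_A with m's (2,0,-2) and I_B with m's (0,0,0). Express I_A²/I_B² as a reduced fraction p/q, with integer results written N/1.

7/300

Shared (l₁,l₂,l₃)=(4,3,5): N and (l;000)² cancel in I_A²/I_B².
A: Δ = 2!·6!·4!/13! = 1/180180; Racah Σ t=0..2: t=0:+1/576 t=1:−1/480 t=2:+1/8640 = -1/4320; ⇒ 3j(4 3 5; 2 0 -2)² = 1/2145, sgn +1
B: Δ = 2!·6!·4!/13! = 1/180180; Racah Σ t=0..2: t=0:+1/576 t=1:−1/144 t=2:+1/576 = -1/288; ⇒ 3j(4 3 5; 0 0 0)² = 20/1001, sgn +1
I_A²/I_B² = (1/2145)/(20/1001) = 7/300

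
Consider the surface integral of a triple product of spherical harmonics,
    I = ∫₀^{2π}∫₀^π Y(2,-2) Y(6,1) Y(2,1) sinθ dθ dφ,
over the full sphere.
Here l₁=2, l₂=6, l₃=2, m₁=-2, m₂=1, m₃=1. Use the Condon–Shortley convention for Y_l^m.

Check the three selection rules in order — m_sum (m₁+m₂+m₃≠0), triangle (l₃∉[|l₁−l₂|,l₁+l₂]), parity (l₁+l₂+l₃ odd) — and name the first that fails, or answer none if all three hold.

triangle

azimuthal sum: -2 + 1 + 1 = 0  ✓
4 ≤ 2 ≤ 8 (triangle on l)  ✗
L = 2 + 6 + 2 = 10 (even)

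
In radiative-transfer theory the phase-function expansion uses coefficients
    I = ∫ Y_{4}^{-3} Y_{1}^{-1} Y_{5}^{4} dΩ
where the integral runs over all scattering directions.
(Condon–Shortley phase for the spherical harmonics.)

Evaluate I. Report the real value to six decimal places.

Checks pass: Σm=0; 10 even; l₃=5∈[3,5].
(2·4+1)(2·1+1)(2·5+1) = 297
Δ: 0! 8! 2! / 11! → 1/495
sum: t=0:+1/576 = 1/576
3j²(4 1 5; 0 0 0) = Δ·Π!·Σ² = 5/99  (sign -1)
sum: t=0:+1/10080 = 1/10080
3j²(4 1 5; -3 -1 4) = Δ·Π!·Σ² = 4/55  (sign -1)
combine: 4πI² = 297·5/99·4/55 = 12/11
take √, sign +1: I = 0.29463840

0.294638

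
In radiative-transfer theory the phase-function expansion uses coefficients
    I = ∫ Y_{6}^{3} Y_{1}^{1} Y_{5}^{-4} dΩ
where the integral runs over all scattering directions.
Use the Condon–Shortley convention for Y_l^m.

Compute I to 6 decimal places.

-0.070770

m-sum 0 ✓  L=12 even ✓  5≤5≤7 ✓
Π(2lᵢ+1) = 13×3×11 = 429
triangle coeff Δ(6,1,5) = 1/858
Σ_t [1,1]: t=1:−1/14400 = -1/14400
(3j)²=6/143 [(6 1 5; 0 0 0)], sign=+1
Σ_t [2,2]: t=2:+1/725760 = 1/725760
(3j)²=1/286 [(6 1 5; 3 1 -4)], sign=-1
⇒ 4πI² = 9/143
I = (-1)√(9/143/(4π)) = -0.07076985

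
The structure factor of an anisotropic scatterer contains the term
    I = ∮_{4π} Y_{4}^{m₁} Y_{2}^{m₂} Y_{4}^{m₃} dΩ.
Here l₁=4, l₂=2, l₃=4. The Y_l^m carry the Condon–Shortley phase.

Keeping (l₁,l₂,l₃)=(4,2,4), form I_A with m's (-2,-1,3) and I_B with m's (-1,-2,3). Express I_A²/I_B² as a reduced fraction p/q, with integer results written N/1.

l's match ⇒ only the (l;m) 3-j factors differ between A and B.
A: triangle coeff Δ(4,2,4) = 1/13860; Σ_t [0,1]: t=0:+1/1440 t=1:−1/240 = -1/288; (3j)²=5/132 [(4 2 4; -2 -1 3)], sign=+1
B: triangle coeff Δ(4,2,4) = 1/13860; Σ_t [0,0]: t=0:+1/480 = 1/480; (3j)²=3/110 [(4 2 4; -1 -2 3)], sign=-1
I_A²/I_B² = (5/132)/(3/110) = 25/18

25/18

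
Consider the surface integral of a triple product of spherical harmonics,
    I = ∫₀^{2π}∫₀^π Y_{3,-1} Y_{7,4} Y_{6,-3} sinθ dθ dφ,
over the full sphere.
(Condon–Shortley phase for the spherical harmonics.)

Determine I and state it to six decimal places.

0.140186

Rules hold: Σm=0, L=16 even, 4≤6≤10.
N = 7·15·13 = 1365
Δ = 4!·2!·10!/17! = 1/2042040
Racah Σ t=1..3: t=1:−1/207360 t=2:+1/57600 t=3:−1/207360 = 1/129600
⇒ 3j(3 7 6; 0 0 0)² = 168/12155, sgn +1
Racah Σ t=2..4: t=2:+1/2903040 t=3:−1/483840 t=4:+1/1451520 = -1/967680
⇒ 3j(3 7 6; -1 4 -3)² = 81/6188, sgn +1
4πI² = N·(3j₀)²·(3jₘ)² = 10206/41327
I = +1·√(0.246957/4π) = 0.14018641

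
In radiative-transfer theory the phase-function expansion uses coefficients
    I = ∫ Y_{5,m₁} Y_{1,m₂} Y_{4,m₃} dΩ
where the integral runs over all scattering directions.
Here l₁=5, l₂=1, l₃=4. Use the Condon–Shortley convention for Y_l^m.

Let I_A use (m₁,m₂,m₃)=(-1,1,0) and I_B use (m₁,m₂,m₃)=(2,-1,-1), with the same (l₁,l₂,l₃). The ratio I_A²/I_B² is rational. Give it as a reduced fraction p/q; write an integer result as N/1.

l's match ⇒ only the (l;m) 3-j factors differ between A and B.
A: triangle coeff Δ(5,1,4) = 1/495; Σ_t [2,2]: t=2:+1/1152 = 1/1152; (3j)²=1/33 [(5 1 4; -1 1 0)], sign=+1
B: triangle coeff Δ(5,1,4) = 1/495; Σ_t [0,0]: t=0:+1/1440 = 1/1440; (3j)²=7/165 [(5 1 4; 2 -1 -1)], sign=-1
I_A²/I_B² = (1/33)/(7/165) = 5/7

5/7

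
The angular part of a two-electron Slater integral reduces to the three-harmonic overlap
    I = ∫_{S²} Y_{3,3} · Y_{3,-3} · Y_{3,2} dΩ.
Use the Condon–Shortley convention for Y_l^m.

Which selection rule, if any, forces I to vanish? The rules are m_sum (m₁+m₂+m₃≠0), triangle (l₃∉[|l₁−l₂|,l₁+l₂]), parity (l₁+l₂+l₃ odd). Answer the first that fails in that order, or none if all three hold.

m_sum

azimuthal sum: 3 − 3 + 2 = 2  ✗
0 ≤ 3 ≤ 6 (triangle on l)
L = 3 + 3 + 3 = 9 (odd)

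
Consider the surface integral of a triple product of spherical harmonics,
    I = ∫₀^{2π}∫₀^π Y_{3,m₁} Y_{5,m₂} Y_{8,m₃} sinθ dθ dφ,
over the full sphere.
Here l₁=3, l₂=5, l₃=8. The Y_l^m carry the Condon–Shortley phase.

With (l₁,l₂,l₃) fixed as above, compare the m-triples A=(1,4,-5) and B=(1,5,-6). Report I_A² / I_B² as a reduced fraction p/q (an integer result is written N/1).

l's match ⇒ only the (l;m) 3-j factors differ between A and B.
A: triangle coeff Δ(3,5,8) = 1/136136; Σ_t [0,0]: t=0:+1/17418240 = 1/17418240; (3j)²=15/952 [(3 5 8; 1 4 -5)], sign=-1
B: triangle coeff Δ(3,5,8) = 1/136136; Σ_t [0,0]: t=0:+1/174182400 = 1/174182400; (3j)²=1/136 [(3 5 8; 1 5 -6)], sign=+1
I_A²/I_B² = (15/952)/(1/136) = 15/7

15/7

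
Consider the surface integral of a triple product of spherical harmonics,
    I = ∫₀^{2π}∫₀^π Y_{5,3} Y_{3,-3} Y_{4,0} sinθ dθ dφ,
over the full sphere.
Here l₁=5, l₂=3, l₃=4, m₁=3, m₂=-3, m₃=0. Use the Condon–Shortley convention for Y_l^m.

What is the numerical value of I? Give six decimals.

Checks pass: Σm=0; 12 even; l₃=4∈[2,8].
(2·5+1)(2·3+1)(2·4+1) = 693
Δ: 4! 6! 2! / 13! → 1/180180
sum: t=1:−1/576 t=2:+1/144 t=3:−1/576 = 1/288
3j²(5 3 4; 0 0 0) = Δ·Π!·Σ² = 20/1001  (sign +1)
sum: t=0:+1/2304 = 1/2304
3j²(5 3 4; 3 -3 0) = Δ·Π!·Σ² = 5/143  (sign +1)
combine: 4πI² = 693·20/1001·5/143 = 900/1859
take √, sign +1: I = 0.19628026

0.196280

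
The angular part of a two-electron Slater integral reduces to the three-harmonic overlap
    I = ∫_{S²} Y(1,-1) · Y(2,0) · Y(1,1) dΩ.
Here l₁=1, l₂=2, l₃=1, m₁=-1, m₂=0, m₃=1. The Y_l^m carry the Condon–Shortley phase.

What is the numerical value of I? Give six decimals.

0.126157

m-sum 0 ✓  L=4 even ✓  1≤1≤3 ✓
Π(2lᵢ+1) = 3×5×3 = 45
triangle coeff Δ(1,2,1) = 1/30
Σ_t [1,1]: t=1:−1/1 = -1/1
(3j)²=2/15 [(1 2 1; 0 0 0)], sign=+1
Σ_t [2,2]: t=2:+1/4 = 1/4
(3j)²=1/30 [(1 2 1; -1 0 1)], sign=+1
⇒ 4πI² = 1/5
I = (+1)√(1/5/(4π)) = 0.12615663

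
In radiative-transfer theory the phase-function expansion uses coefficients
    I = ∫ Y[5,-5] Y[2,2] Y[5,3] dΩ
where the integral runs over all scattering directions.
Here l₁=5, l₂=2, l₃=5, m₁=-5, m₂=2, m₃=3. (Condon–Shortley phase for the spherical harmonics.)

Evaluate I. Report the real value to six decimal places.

m-sum 0 ✓  L=12 even ✓  3≤5≤7 ✓
Π(2lᵢ+1) = 11×5×11 = 605
triangle coeff Δ(5,2,5) = 1/38610
Σ_t [0,2]: t=0:+1/2880 t=1:−1/576 t=2:+1/2880 = -1/960
(3j)²=10/429 [(5 2 5; 0 0 0)], sign=+1
Σ_t [2,2]: t=2:+1/161280 = 1/161280
(3j)²=1/143 [(5 2 5; -5 2 3)], sign=+1
⇒ 4πI² = 50/507
I = (+1)√(50/507/(4π)) = 0.08858824

0.088588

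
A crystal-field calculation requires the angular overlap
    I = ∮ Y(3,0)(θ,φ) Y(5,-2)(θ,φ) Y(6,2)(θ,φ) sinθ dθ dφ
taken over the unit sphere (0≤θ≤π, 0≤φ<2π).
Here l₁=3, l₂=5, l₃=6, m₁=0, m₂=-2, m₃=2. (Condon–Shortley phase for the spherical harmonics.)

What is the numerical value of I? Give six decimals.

0.058844

Rules hold: Σm=0, L=14 even, 2≤6≤8.
N = 7·11·13 = 1001
Δ = 2!·4!·8!/15! = 1/675675
Racah Σ t=0..2: t=0:+1/8640 t=1:−1/2304 t=2:+1/8640 = -7/34560
⇒ 3j(3 5 6; 0 0 0)² = 7/429, sgn -1
Racah Σ t=0..2: t=0:+1/8640 t=1:−1/5760 t=2:+1/60480 = -1/24192
⇒ 3j(3 5 6; 0 -2 2)² = 8/3003, sgn -1
4πI² = N·(3j₀)²·(3jₘ)² = 56/1287
I = +1·√(0.043512/4π) = 0.05884368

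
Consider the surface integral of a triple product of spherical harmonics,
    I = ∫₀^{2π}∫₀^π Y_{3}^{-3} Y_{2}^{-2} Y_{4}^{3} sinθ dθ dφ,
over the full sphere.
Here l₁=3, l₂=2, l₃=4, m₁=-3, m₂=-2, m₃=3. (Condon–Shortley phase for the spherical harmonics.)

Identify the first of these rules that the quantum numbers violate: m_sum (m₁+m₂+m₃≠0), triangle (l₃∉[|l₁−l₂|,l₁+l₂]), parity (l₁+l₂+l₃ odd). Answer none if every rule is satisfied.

m₁+m₂+m₃ = -3 − 2 + 3 = -2  ✗
triangle: |3−2|=1 ≤ l₃=4 ≤ 3+2=5
parity: l₁+l₂+l₃ = 9 is odd

m_sum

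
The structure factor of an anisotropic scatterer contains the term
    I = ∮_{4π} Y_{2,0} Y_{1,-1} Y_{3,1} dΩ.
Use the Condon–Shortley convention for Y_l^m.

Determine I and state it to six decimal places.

Checks pass: Σm=0; 6 even; l₃=3∈[1,3].
(2·2+1)(2·1+1)(2·3+1) = 105
Δ: 0! 4! 2! / 7! → 1/105
sum: t=0:+1/4 = 1/4
3j²(2 1 3; 0 0 0) = Δ·Π!·Σ² = 3/35  (sign -1)
sum: t=0:+1/8 = 1/8
3j²(2 1 3; 0 -1 1) = Δ·Π!·Σ² = 2/35  (sign +1)
combine: 4πI² = 105·3/35·2/35 = 18/35
take √, sign -1: I = -0.20230066

-0.202301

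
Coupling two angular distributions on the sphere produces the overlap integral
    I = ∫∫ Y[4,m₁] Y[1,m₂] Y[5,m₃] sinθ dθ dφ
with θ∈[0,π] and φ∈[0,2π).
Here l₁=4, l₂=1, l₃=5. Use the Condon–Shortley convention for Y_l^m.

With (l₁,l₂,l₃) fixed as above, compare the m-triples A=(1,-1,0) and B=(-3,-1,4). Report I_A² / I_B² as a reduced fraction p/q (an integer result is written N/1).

5/18

l's match ⇒ only the (l;m) 3-j factors differ between A and B.
A: triangle coeff Δ(4,1,5) = 1/495; Σ_t [0,0]: t=0:+1/1440 = 1/1440; (3j)²=2/99 [(4 1 5; 1 -1 0)], sign=-1
B: triangle coeff Δ(4,1,5) = 1/495; Σ_t [0,0]: t=0:+1/10080 = 1/10080; (3j)²=4/55 [(4 1 5; -3 -1 4)], sign=-1
I_A²/I_B² = (2/99)/(4/55) = 5/18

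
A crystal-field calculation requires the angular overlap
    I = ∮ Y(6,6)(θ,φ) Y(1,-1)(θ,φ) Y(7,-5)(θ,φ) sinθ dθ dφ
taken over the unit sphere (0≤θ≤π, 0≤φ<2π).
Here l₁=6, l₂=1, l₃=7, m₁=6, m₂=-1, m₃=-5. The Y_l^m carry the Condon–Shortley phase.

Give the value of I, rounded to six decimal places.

-0.034990

Checks pass: Σm=0; 14 even; l₃=7∈[5,7].
(2·6+1)(2·1+1)(2·7+1) = 585
Δ: 0! 12! 2! / 15! → 1/1365
sum: t=0:+1/518400 = 1/518400
3j²(6 1 7; 0 0 0) = Δ·Π!·Σ² = 7/195  (sign -1)
sum: t=0:+1/958003200 = 1/958003200
3j²(6 1 7; 6 -1 -5) = Δ·Π!·Σ² = 1/1365  (sign +1)
combine: 4πI² = 585·7/195·1/1365 = 1/65
take √, sign -1: I = -0.03498955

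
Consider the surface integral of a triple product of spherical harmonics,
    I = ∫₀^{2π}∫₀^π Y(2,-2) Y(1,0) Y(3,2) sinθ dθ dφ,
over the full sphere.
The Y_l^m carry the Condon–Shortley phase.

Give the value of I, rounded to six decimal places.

Rules hold: Σm=0, L=6 even, 1≤3≤3.
N = 5·3·7 = 105
Δ = 0!·4!·2!/7! = 1/105
Racah Σ t=0..0: t=0:+1/4 = 1/4
⇒ 3j(2 1 3; 0 0 0)² = 3/35, sgn -1
Racah Σ t=0..0: t=0:+1/24 = 1/24
⇒ 3j(2 1 3; -2 0 2)² = 1/21, sgn -1
4πI² = N·(3j₀)²·(3jₘ)² = 3/7
I = +1·√(0.428571/4π) = 0.18467439

0.184674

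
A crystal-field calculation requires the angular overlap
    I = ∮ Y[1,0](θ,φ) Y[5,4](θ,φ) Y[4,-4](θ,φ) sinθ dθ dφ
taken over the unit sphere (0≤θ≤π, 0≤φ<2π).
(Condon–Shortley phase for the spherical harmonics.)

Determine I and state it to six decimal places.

m-sum 0 ✓  L=10 even ✓  4≤4≤6 ✓
Π(2lᵢ+1) = 3×11×9 = 297
triangle coeff Δ(1,5,4) = 1/495
Σ_t [1,1]: t=1:−1/576 = -1/576
(3j)²=5/99 [(1 5 4; 0 0 0)], sign=-1
Σ_t [1,1]: t=1:−1/40320 = -1/40320
(3j)²=1/55 [(1 5 4; 0 4 -4)], sign=-1
⇒ 4πI² = 3/11
I = (+1)√(3/11/(4π)) = 0.14731920

0.147319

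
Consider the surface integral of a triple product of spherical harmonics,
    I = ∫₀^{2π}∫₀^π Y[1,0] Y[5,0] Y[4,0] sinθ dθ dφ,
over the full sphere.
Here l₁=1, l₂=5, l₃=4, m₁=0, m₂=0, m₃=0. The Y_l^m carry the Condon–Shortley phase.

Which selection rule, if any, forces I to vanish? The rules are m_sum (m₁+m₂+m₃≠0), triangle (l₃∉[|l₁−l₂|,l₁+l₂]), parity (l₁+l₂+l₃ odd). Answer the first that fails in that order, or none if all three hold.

none

m₁+m₂+m₃ = 0 + 0 + 0 = 0  ✓
triangle: |1−5|=4 ≤ l₃=4 ≤ 1+5=6  ✓
parity: l₁+l₂+l₃ = 10 is even  ✓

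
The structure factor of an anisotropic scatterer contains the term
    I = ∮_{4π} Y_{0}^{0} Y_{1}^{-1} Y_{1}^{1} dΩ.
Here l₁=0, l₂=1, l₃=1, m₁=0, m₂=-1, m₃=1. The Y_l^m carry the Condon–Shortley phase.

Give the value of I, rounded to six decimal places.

Rules hold: Σm=0, L=2 even, 1≤1≤1.
N = 1·3·3 = 9
Δ = 0!·0!·2!/3! = 1/3
Racah Σ t=0..0: t=0:+1/1 = 1/1
⇒ 3j(0 1 1; 0 0 0)² = 1/3, sgn -1
Racah Σ t=0..0: t=0:+1/2 = 1/2
⇒ 3j(0 1 1; 0 -1 1)² = 1/3, sgn +1
4πI² = N·(3j₀)²·(3jₘ)² = 1/1
I = -1·√(1/4π) = -0.28209479

-0.282095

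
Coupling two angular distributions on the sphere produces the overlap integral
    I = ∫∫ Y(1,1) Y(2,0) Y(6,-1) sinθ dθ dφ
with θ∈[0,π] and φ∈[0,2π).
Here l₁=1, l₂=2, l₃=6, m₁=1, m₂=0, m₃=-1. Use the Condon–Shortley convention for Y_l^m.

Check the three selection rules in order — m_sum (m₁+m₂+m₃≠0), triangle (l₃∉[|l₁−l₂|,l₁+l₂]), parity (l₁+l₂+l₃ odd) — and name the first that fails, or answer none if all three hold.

triangle

m₁+m₂+m₃ = 1 + 0 − 1 = 0  ✓
triangle: |1−2|=1 ≤ l₃=6 ≤ 1+2=3  ✗
parity: l₁+l₂+l₃ = 9 is odd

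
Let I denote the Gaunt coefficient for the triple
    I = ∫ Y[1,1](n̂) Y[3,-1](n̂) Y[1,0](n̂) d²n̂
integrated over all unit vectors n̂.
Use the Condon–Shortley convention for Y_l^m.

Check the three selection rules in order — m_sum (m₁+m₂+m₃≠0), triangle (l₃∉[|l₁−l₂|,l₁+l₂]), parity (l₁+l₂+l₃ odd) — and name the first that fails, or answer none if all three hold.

Σmᵢ = 0  ✓
l₃∈[|l₁−l₂|,l₁+l₂]=[2,4], have l₃=1  ✗
Σlᵢ = 5 ⇒ odd

triangle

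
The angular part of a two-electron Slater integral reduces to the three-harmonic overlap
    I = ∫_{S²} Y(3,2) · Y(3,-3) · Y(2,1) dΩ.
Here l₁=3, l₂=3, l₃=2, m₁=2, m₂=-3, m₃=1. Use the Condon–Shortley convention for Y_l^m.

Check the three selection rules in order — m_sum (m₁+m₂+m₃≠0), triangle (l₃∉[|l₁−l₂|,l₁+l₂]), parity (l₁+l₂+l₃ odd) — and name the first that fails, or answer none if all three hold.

azimuthal sum: 2 − 3 + 1 = 0  ✓
0 ≤ 2 ≤ 6 (triangle on l)  ✓
L = 3 + 3 + 2 = 8 (even)  ✓

none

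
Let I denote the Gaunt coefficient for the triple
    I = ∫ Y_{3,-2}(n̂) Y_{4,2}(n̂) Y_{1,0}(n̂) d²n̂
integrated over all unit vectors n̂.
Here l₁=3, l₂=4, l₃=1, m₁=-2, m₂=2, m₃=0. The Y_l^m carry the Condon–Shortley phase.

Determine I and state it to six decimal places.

0.213244

m-sum 0 ✓  L=8 even ✓  1≤1≤7 ✓
Π(2lᵢ+1) = 7×9×3 = 189
triangle coeff Δ(3,4,1) = 1/252
Σ_t [3,3]: t=3:−1/36 = -1/36
(3j)²=4/63 [(3 4 1; 0 0 0)], sign=+1
Σ_t [5,5]: t=5:−1/120 = -1/120
(3j)²=1/21 [(3 4 1; -2 2 0)], sign=+1
⇒ 4πI² = 4/7
I = (+1)√(4/7/(4π)) = 0.21324362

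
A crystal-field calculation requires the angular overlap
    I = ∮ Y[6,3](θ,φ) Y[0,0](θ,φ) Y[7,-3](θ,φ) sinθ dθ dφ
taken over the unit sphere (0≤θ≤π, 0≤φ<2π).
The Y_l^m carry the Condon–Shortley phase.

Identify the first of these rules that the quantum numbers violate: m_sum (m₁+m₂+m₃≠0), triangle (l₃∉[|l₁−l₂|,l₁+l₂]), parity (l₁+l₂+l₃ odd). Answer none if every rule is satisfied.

triangle

Σmᵢ = 0  ✓
l₃∈[|l₁−l₂|,l₁+l₂]=[6,6], have l₃=7  ✗
Σlᵢ = 13 ⇒ odd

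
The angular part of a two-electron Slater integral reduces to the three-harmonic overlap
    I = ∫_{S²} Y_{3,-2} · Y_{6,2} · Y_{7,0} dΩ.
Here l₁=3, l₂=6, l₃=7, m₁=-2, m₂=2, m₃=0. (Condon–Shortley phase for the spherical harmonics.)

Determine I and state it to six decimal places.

Rules hold: Σm=0, L=16 even, 3≤7≤9.
N = 7·13·15 = 1365
Δ = 2!·4!·10!/17! = 1/2042040
Racah Σ t=0..2: t=0:+1/207360 t=1:−1/57600 t=2:+1/207360 = -1/129600
⇒ 3j(3 6 7; 0 0 0)² = 168/12155, sgn +1
Racah Σ t=1..2: t=1:−1/725760 t=2:+1/207360 = 1/290304
⇒ 3j(3 6 7; -2 2 0)² = 125/7293, sgn -1
4πI² = N·(3j₀)²·(3jₘ)² = 147000/454597
I = -1·√(0.323363/4π) = -0.16041333

-0.160413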